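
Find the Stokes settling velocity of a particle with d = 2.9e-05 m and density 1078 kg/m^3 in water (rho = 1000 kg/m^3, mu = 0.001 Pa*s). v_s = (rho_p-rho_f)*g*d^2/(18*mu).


Density difference: rho_p - rho_f = 1078 - 1000 = 78 kg/m^3
d^2 = (2.9e-05)^2 = 8.41e-10 m^2
Numerator = (rho_p - rho_f) * g * d^2 = 78 * 9.81 * 8.41e-10 = 6.4351638e-07
Denominator = 18 * mu = 18 * 0.001 = 0.018
v_s = 6.4351638e-07 / 0.018 = 3.57509e-05 m/s
Check: Re = rho_f * v_s * d / mu = 1000 * 3.57509e-05 * 2.9e-05 / 0.001 = 0.00104 < 1, so Stokes' law applies.

3.57509e-05 m/s


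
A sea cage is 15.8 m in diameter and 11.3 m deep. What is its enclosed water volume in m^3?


r = d/2 = 15.8/2 = 7.9 m
Base area = pi*r^2 = pi*7.9^2 = 196.0668 m^2
Volume = 196.0668 * 11.3 = 2215.55 m^3

2215.55 m^3


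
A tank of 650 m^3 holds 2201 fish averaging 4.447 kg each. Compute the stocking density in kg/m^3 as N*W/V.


Total biomass = 2201 fish * 4.447 kg = 9787.847 kg
Density = total biomass / volume = 9787.847 / 650 = 15.0582 kg/m^3

15.0582 kg/m^3


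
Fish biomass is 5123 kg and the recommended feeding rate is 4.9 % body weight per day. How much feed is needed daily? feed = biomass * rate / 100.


Feeding rate fraction = 4.9% / 100 = 0.049
Daily feed = 5123 kg * 0.049 = 251.027 kg/day

251.027 kg/day


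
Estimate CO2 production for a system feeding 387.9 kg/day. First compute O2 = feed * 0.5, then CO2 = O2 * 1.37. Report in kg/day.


O2 = 387.9 * 0.5 = 193.95
CO2 = 193.95 * 1.37 = 265.7115

265.7115 kg/day


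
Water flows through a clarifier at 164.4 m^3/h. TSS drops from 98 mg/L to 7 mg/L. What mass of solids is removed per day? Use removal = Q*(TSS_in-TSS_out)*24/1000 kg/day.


Concentration drop: TSS_in - TSS_out = 98 - 7 = 91 mg/L
Hourly solids removed = Q * dTSS = 164.4 m^3/h * 91 mg/L = 14960.4 g/h  (m^3/h * mg/L = g/h)
Daily solids removed = 14960.4 * 24 = 359049.6 g/day
Convert g to kg: 359049.6 / 1000 = 359.0496 kg/day

359.0496 kg/day


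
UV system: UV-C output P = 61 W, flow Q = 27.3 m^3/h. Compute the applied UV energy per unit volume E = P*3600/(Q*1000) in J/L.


Energy delivered per hour = 61 W * 3600 s = 219600 J/h
Volume treated per hour = 27.3 m^3/h * 1000 = 27300 L/h
dose = 219600 / 27300 = 8.04396 J/L

8.04396 J/L


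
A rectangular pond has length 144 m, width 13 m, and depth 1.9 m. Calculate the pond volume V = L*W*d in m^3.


Base area = L * W = 144 * 13 = 1872 m^2
Volume = area * depth = 1872 * 1.9 = 3556.8 m^3

3556.8 m^3


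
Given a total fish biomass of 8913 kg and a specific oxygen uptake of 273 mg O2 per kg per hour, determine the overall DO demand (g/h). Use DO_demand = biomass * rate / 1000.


Total O2 consumption (mg/h) = 8913 kg * 273 mg/(kg*h) = 2433249 mg/h
Convert to g/h: 2433249 / 1000 = 2433.249 g/h

2433.249 g/h


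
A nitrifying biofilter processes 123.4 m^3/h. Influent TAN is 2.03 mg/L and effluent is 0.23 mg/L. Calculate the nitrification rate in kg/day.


Concentration drop: TAN_in - TAN_out = 2.03 - 0.23 = 1.8 mg/L
Hourly TAN removed = Q * dTAN = 123.4 m^3/h * 1.8 mg/L = 222.12 g/h  (m^3/h * mg/L = g/h)
Daily TAN removed = 222.12 * 24 = 5330.88 g/day
Convert to kg/day: 5330.88 / 1000 = 5.33088 kg/day

5.33088 kg/day


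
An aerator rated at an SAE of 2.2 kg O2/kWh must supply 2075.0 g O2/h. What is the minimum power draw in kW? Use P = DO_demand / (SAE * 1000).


SAE in g O2/kWh = 2.2 * 1000 = 2200 g/kWh
P = DO_demand / SAE_g = 2075.0 / 2200 = 0.943182 kW

0.943182 kW


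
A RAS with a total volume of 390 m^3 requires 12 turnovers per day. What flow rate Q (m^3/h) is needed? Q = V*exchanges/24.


Daily recirculation volume = 390 m^3 * 12 = 4680 m^3/day
Flow rate Q = daily volume / 24 h = 4680 / 24 = 195 m^3/h

195 m^3/h


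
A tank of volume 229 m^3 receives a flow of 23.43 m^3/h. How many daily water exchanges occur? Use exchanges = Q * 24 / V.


Daily flow volume = 23.43 m^3/h * 24 h = 562.32 m^3/day
Exchanges = daily flow / tank volume = 562.32 / 229 = 2.45555 exchanges/day

2.45555 exchanges/day


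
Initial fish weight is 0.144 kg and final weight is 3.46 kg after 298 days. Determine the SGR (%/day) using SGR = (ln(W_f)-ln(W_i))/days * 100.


ln(W_f) = ln(3.46) = 1.2412686
ln(W_i) = ln(0.144) = -1.937942
ln(W_f) - ln(W_i) = 1.2412686 - -1.937942 = 3.1792106
SGR = 3.1792106 / 298 * 100 = 1.06685 %/day

1.06685 %/day


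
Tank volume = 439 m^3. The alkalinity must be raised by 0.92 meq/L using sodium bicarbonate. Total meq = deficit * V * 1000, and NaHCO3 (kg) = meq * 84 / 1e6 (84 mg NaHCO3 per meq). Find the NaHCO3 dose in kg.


Tank volume in L = 439 m^3 * 1000 = 439000 L
Total meq required = 0.92 meq/L * 439000 L = 403880 meq
NaHCO3 mass = 403880 meq * 84 mg/meq / 1e6 = 33.9259 kg

33.9259 kg


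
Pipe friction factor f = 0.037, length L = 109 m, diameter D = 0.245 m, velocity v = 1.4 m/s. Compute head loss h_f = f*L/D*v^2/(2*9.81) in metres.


v^2 = 1.4^2 = 1.96 m^2/s^2
L/D = 109/0.245 = 444.89796
h_f = f*(L/D)*v^2/(2g) = 0.037 * 444.89796 * 1.96 / 19.62 = 1.64444 m

1.64444 m


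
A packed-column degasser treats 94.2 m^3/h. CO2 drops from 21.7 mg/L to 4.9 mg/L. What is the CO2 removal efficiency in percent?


CO2_out / CO2_in = 4.9 / 21.7 = 0.22580645
Fraction remaining = 0.22580645
efficiency = (1 - 0.22580645) * 100 = 77.4194 %

77.4194 %


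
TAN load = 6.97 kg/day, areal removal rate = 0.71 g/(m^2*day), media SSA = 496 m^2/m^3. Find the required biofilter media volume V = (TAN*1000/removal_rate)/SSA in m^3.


A = 6.97*1000 / 0.71 = 9816.9014 m^2
V = 9816.9014 / 496 = 19.7921

19.7921 m^3


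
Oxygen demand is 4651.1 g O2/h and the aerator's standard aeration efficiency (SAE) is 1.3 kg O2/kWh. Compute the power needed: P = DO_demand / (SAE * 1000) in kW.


SAE in g O2/kWh = 1.3 * 1000 = 1300 g/kWh
P = DO_demand / SAE_g = 4651.1 / 1300 = 3.57777 kW

3.57777 kW


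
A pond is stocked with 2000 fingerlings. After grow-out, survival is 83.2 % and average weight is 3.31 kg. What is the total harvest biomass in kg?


Survivors = 2000 * 83.2/100 = 1664 fish
Harvest biomass = survivors * W_f = 1664 * 3.31 = 5507.84 kg

5507.84 kg


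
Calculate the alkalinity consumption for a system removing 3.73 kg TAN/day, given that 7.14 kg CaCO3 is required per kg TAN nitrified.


Alkalinity factor: 7.14 kg CaCO3 consumed per kg TAN nitrified
alk = 3.73 kg TAN * 7.14 = 26.6322 kg CaCO3/day

26.6322 kg CaCO3/day


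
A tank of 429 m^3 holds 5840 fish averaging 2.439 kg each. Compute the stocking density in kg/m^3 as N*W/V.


Total biomass = 5840 fish * 2.439 kg = 14243.76 kg
Density = total biomass / volume = 14243.76 / 429 = 33.2022 kg/m^3

33.2022 kg/m^3


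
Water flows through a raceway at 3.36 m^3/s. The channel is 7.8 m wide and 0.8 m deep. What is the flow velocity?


Cross-sectional area = W * d = 7.8 * 0.8 = 6.24 m^2
Velocity = Q / A = 3.36 / 6.24 = 0.538462 m/s

0.538462 m/s


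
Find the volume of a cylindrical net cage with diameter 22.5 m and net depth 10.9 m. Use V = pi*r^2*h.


r = d/2 = 22.5/2 = 11.25 m
Base area = pi*r^2 = pi*11.25^2 = 397.60782 m^2
Volume = 397.60782 * 10.9 = 4333.93 m^3

4333.93 m^3


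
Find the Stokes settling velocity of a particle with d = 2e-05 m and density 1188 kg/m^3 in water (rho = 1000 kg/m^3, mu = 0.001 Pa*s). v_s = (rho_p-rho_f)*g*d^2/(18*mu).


Density difference: rho_p - rho_f = 1188 - 1000 = 188 kg/m^3
d^2 = (2e-05)^2 = 4e-10 m^2
Numerator = (rho_p - rho_f) * g * d^2 = 188 * 9.81 * 4e-10 = 7.37712e-07
Denominator = 18 * mu = 18 * 0.001 = 0.018
v_s = 7.37712e-07 / 0.018 = 4.0984e-05 m/s
Check: Re = rho_f * v_s * d / mu = 1000 * 4.0984e-05 * 2e-05 / 0.001 = 8.2e-04 < 1, so Stokes' law applies.

4.0984e-05 m/s


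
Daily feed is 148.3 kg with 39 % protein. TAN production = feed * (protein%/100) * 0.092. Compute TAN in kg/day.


Protein in feed = 148.3 * 39/100 = 57.837 kg/day
TAN = protein * 0.092 = 57.837 * 0.092 = 5.321004 kg/day

5.321004 kg/day


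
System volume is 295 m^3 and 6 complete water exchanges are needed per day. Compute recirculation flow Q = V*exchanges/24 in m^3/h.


Daily recirculation volume = 295 m^3 * 6 = 1770 m^3/day
Flow rate Q = daily volume / 24 h = 1770 / 24 = 73.75 m^3/h

73.75 m^3/h


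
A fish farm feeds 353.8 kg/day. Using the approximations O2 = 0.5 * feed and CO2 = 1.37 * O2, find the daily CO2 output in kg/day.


O2 = 353.8 * 0.5 = 176.9
CO2 = 176.9 * 1.37 = 242.353

242.353 kg/day


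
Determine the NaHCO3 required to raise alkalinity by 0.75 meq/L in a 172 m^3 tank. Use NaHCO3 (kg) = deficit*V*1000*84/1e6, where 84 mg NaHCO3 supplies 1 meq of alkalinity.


Tank volume in L = 172 m^3 * 1000 = 172000 L
Total meq required = 0.75 meq/L * 172000 L = 129000 meq
NaHCO3 mass = 129000 meq * 84 mg/meq / 1e6 = 10.836 kg

10.836 kg


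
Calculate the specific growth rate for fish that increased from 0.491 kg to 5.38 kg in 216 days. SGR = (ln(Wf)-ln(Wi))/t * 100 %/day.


ln(W_f) = ln(5.38) = 1.6826884
ln(W_i) = ln(0.491) = -0.71131115
ln(W_f) - ln(W_i) = 1.6826884 - -0.71131115 = 2.3939996
SGR = 2.3939996 / 216 * 100 = 1.10833 %/day

1.10833 %/day


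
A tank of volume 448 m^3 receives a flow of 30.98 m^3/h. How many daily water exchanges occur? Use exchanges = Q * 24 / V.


Daily flow volume = 30.98 m^3/h * 24 h = 743.52 m^3/day
Exchanges = daily flow / tank volume = 743.52 / 448 = 1.65964 exchanges/day

1.65964 exchanges/day


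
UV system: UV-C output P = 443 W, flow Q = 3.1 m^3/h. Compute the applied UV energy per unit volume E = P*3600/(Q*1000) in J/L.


Energy delivered per hour = 443 W * 3600 s = 1594800 J/h
Volume treated per hour = 3.1 m^3/h * 1000 = 3100 L/h
dose = 1594800 / 3100 = 514.452 J/L

514.452 J/L


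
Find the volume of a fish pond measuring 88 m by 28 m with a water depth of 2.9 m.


Base area = L * W = 88 * 28 = 2464 m^2
Volume = area * depth = 2464 * 2.9 = 7145.6 m^3

7145.6 m^3


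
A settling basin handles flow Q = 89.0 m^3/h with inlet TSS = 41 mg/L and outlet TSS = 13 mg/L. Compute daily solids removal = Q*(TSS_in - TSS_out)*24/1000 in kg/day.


Concentration drop: TSS_in - TSS_out = 41 - 13 = 28 mg/L
Hourly solids removed = Q * dTSS = 89.0 m^3/h * 28 mg/L = 2492 g/h  (m^3/h * mg/L = g/h)
Daily solids removed = 2492 * 24 = 59808 g/day
Convert g to kg: 59808 / 1000 = 59.808 kg/day

59.808 kg/day


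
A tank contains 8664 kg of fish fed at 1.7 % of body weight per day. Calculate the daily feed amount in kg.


Feeding rate fraction = 1.7% / 100 = 0.017
Daily feed = 8664 kg * 0.017 = 147.288 kg/day

147.288 kg/day


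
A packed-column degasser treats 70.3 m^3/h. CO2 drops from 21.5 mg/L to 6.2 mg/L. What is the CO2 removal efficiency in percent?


CO2_out / CO2_in = 6.2 / 21.5 = 0.28837209
Fraction remaining = 0.28837209
efficiency = (1 - 0.28837209) * 100 = 71.1628 %

71.1628 %


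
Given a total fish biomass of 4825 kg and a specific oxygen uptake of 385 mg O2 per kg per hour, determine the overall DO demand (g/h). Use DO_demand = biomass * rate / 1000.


Total O2 consumption (mg/h) = 4825 kg * 385 mg/(kg*h) = 1857625 mg/h
Convert to g/h: 1857625 / 1000 = 1857.625 g/h

1857.625 g/h


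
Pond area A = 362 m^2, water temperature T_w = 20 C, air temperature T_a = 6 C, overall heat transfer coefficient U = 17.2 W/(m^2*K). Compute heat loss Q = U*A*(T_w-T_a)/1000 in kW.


Temperature difference dT = 20 - 6 = 14 K
Heat loss (W) = U * A * dT = 17.2 * 362 * 14 = 87169.6 W
Convert to kW: 87169.6 / 1000 = 87.1696 kW

87.1696 kW


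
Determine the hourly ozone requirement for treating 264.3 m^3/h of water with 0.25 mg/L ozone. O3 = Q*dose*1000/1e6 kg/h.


O3 demand (mg/h) = Q * dose * 1000 = 264.3 * 0.25 * 1000 = 66075 mg/h
Convert mg to kg: 66075 / 1e6 = 0.066075 kg/h

0.066075 kg/h


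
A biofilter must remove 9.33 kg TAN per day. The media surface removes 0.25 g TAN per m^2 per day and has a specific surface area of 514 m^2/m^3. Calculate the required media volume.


A = 9.33*1000 / 0.25 = 37320 m^2
V = 37320 / 514 = 72.607

72.607 m^3


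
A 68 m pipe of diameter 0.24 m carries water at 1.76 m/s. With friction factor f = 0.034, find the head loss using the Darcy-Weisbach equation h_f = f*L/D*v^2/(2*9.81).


v^2 = 1.76^2 = 3.0976 m^2/s^2
L/D = 68/0.24 = 283.33333
h_f = f*(L/D)*v^2/(2g) = 0.034 * 283.33333 * 3.0976 / 19.62 = 1.52091 m

1.52091 m


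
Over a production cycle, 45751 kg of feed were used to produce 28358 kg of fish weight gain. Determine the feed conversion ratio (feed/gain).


FCR = feed consumed / weight gained
FCR = 45751 kg / 28358 kg = 1.61334

1.61334


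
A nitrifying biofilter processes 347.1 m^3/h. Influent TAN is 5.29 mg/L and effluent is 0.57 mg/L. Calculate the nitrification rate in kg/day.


Concentration drop: TAN_in - TAN_out = 5.29 - 0.57 = 4.72 mg/L
Hourly TAN removed = Q * dTAN = 347.1 m^3/h * 4.72 mg/L = 1638.312 g/h  (m^3/h * mg/L = g/h)
Daily TAN removed = 1638.312 * 24 = 39319.488 g/day
Convert to kg/day: 39319.488 / 1000 = 39.319488 kg/day

39.319488 kg/day


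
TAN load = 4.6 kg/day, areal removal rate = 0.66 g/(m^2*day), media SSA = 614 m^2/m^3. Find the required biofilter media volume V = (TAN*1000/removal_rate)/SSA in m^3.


A = 4.6*1000 / 0.66 = 6969.697 m^2
V = 6969.697 / 614 = 11.3513

11.3513 m^3


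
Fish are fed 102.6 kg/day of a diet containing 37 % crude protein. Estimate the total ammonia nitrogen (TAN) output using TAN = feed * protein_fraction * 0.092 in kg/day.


Protein in feed = 102.6 * 37/100 = 37.962 kg/day
TAN = protein * 0.092 = 37.962 * 0.092 = 3.492504 kg/day

3.492504 kg/day


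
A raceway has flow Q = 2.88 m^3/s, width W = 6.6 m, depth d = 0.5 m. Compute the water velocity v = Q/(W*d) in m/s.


Cross-sectional area = W * d = 6.6 * 0.5 = 3.3 m^2
Velocity = Q / A = 2.88 / 3.3 = 0.872727 m/s

0.872727 m/s


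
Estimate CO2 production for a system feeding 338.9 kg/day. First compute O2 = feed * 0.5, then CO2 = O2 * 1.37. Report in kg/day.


O2 = 338.9 * 0.5 = 169.45
CO2 = 169.45 * 1.37 = 232.1465

232.1465 kg/day


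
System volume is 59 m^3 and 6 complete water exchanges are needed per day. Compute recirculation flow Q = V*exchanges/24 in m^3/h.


Daily recirculation volume = 59 m^3 * 6 = 354 m^3/day
Flow rate Q = daily volume / 24 h = 354 / 24 = 14.75 m^3/h

14.75 m^3/h


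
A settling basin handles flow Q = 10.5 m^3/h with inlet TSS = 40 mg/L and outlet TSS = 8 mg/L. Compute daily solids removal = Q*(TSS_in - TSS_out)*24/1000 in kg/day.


Concentration drop: TSS_in - TSS_out = 40 - 8 = 32 mg/L
Hourly solids removed = Q * dTSS = 10.5 m^3/h * 32 mg/L = 336 g/h  (m^3/h * mg/L = g/h)
Daily solids removed = 336 * 24 = 8064 g/day
Convert g to kg: 8064 / 1000 = 8.064 kg/day

8.064 kg/day


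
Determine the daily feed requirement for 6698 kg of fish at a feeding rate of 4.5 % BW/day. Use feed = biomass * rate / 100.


Feeding rate fraction = 4.5% / 100 = 0.045
Daily feed = 6698 kg * 0.045 = 301.41 kg/day

301.41 kg/day


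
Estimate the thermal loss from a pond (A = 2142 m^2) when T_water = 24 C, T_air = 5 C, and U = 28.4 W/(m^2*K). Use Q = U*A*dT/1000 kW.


Temperature difference dT = 24 - 5 = 19 K
Heat loss (W) = U * A * dT = 28.4 * 2142 * 19 = 1155823.2 W
Convert to kW: 1155823.2 / 1000 = 1155.8232 kW

1155.8232 kW


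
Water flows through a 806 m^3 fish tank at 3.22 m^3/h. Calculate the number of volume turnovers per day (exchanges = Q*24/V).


Daily flow volume = 3.22 m^3/h * 24 h = 77.28 m^3/day
Exchanges = daily flow / tank volume = 77.28 / 806 = 0.0958809 exchanges/day

0.0958809 exchanges/day


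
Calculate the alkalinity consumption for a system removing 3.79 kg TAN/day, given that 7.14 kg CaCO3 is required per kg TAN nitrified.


Alkalinity factor: 7.14 kg CaCO3 consumed per kg TAN nitrified
alk = 3.79 kg TAN * 7.14 = 27.0606 kg CaCO3/day

27.0606 kg CaCO3/day


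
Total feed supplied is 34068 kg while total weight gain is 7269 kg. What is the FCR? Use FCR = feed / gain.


FCR = feed consumed / weight gained
FCR = 34068 kg / 7269 kg = 4.68675

4.68675


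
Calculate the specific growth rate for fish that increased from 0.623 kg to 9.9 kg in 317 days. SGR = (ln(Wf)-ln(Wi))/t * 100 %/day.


ln(W_f) = ln(9.9) = 2.2925348
ln(W_i) = ln(0.623) = -0.47320876
ln(W_f) - ln(W_i) = 2.2925348 - -0.47320876 = 2.7657436
SGR = 2.7657436 / 317 * 100 = 0.872474 %/day

0.872474 %/day


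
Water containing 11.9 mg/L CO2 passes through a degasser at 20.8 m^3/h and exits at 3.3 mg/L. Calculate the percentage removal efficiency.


CO2_out / CO2_in = 3.3 / 11.9 = 0.27731092
Fraction remaining = 0.27731092
efficiency = (1 - 0.27731092) * 100 = 72.2689 %

72.2689 %


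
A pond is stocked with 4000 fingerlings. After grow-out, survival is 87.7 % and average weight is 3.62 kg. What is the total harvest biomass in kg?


Survivors = 4000 * 87.7/100 = 3508 fish
Harvest biomass = survivors * W_f = 3508 * 3.62 = 12698.96 kg

12698.96 kg


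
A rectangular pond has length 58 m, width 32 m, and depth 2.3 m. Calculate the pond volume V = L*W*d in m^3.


Base area = L * W = 58 * 32 = 1856 m^2
Volume = area * depth = 1856 * 2.3 = 4268.8 m^3

4268.8 m^3


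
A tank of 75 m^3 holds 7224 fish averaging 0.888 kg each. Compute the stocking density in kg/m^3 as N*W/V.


Total biomass = 7224 fish * 0.888 kg = 6414.912 kg
Density = total biomass / volume = 6414.912 / 75 = 85.5322 kg/m^3

85.5322 kg/m^3


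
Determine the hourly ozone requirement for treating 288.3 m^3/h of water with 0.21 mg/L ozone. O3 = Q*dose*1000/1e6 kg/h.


O3 demand (mg/h) = Q * dose * 1000 = 288.3 * 0.21 * 1000 = 60543 mg/h
Convert mg to kg: 60543 / 1e6 = 0.060543 kg/h

0.060543 kg/h


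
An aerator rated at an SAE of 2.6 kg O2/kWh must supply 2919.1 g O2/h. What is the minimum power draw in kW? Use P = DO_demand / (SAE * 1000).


SAE in g O2/kWh = 2.6 * 1000 = 2600 g/kWh
P = DO_demand / SAE_g = 2919.1 / 2600 = 1.12273 kW

1.12273 kW


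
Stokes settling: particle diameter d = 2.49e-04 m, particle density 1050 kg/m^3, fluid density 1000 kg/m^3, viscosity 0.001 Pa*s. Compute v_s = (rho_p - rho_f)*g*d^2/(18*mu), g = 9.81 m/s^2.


Density difference: rho_p - rho_f = 1050 - 1000 = 50 kg/m^3
d^2 = (2.49e-04)^2 = 6.2001e-08 m^2
Numerator = (rho_p - rho_f) * g * d^2 = 50 * 9.81 * 6.2001e-08 = 3.041149e-05
Denominator = 18 * mu = 18 * 0.001 = 0.018
v_s = 3.041149e-05 / 0.018 = 0.00168953 m/s
Check: Re = rho_f * v_s * d / mu = 1000 * 0.00168953 * 2.49e-04 / 0.001 = 0.421 < 1, so Stokes' law applies.

0.00168953 m/s


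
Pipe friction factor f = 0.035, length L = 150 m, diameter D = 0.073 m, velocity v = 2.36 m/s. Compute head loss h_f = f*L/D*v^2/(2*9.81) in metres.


v^2 = 2.36^2 = 5.5696 m^2/s^2
L/D = 150/0.073 = 2054.7945
h_f = f*(L/D)*v^2/(2g) = 0.035 * 2054.7945 * 5.5696 / 19.62 = 20.4156 m

20.4156 m


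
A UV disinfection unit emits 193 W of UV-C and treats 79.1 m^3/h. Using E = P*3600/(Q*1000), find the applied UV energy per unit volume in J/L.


Energy delivered per hour = 193 W * 3600 s = 694800 J/h
Volume treated per hour = 79.1 m^3/h * 1000 = 79100 L/h
dose = 694800 / 79100 = 8.78382 J/L

8.78382 J/L


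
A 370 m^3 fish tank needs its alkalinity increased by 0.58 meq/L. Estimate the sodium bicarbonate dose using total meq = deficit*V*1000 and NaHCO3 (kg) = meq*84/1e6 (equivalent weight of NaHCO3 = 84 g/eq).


Tank volume in L = 370 m^3 * 1000 = 370000 L
Total meq required = 0.58 meq/L * 370000 L = 214600 meq
NaHCO3 mass = 214600 meq * 84 mg/meq / 1e6 = 18.0264 kg

18.0264 kg


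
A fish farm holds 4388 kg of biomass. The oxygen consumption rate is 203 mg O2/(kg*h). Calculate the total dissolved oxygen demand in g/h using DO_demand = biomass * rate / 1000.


Total O2 consumption (mg/h) = 4388 kg * 203 mg/(kg*h) = 890764 mg/h
Convert to g/h: 890764 / 1000 = 890.764 g/h

890.764 g/h


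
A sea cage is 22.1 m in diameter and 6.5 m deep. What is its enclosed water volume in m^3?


r = d/2 = 22.1/2 = 11.05 m
Base area = pi*r^2 = pi*11.05^2 = 383.59632 m^2
Volume = 383.59632 * 6.5 = 2493.38 m^3

2493.38 m^3


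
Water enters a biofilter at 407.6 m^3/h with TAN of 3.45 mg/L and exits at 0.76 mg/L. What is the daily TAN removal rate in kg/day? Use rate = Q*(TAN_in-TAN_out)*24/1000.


Concentration drop: TAN_in - TAN_out = 3.45 - 0.76 = 2.69 mg/L
Hourly TAN removed = Q * dTAN = 407.6 m^3/h * 2.69 mg/L = 1096.444 g/h  (m^3/h * mg/L = g/h)
Daily TAN removed = 1096.444 * 24 = 26314.656 g/day
Convert to kg/day: 26314.656 / 1000 = 26.314656 kg/day

26.314656 kg/day


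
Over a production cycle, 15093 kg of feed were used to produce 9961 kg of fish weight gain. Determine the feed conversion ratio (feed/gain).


FCR = feed consumed / weight gained
FCR = 15093 kg / 9961 kg = 1.51521

1.51521


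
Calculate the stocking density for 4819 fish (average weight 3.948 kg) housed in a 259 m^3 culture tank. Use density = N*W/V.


Total biomass = 4819 fish * 3.948 kg = 19025.412 kg
Density = total biomass / volume = 19025.412 / 259 = 73.4572 kg/m^3

73.4572 kg/m^3


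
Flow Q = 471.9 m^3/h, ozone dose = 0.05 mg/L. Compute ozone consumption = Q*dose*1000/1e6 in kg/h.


O3 demand (mg/h) = Q * dose * 1000 = 471.9 * 0.05 * 1000 = 23595 mg/h
Convert mg to kg: 23595 / 1e6 = 0.023595 kg/h

0.023595 kg/h


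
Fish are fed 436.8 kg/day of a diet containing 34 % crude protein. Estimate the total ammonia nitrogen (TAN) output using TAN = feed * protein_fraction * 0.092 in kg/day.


Protein in feed = 436.8 * 34/100 = 148.512 kg/day
TAN = protein * 0.092 = 148.512 * 0.092 = 13.663104 kg/day

13.663104 kg/day


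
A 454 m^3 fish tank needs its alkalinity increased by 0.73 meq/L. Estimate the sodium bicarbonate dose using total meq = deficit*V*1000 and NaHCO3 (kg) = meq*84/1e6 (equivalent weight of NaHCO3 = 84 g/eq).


Tank volume in L = 454 m^3 * 1000 = 454000 L
Total meq required = 0.73 meq/L * 454000 L = 331420 meq
NaHCO3 mass = 331420 meq * 84 mg/meq / 1e6 = 27.8393 kg

27.8393 kg


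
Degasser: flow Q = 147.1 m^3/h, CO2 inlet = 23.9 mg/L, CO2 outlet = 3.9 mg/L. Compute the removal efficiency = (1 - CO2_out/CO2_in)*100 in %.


CO2_out / CO2_in = 3.9 / 23.9 = 0.16317992
Fraction remaining = 0.16317992
efficiency = (1 - 0.16317992) * 100 = 83.682 %

83.682 %


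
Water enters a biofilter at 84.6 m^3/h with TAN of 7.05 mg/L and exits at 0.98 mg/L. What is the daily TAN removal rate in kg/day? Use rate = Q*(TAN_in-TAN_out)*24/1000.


Concentration drop: TAN_in - TAN_out = 7.05 - 0.98 = 6.07 mg/L
Hourly TAN removed = Q * dTAN = 84.6 m^3/h * 6.07 mg/L = 513.522 g/h  (m^3/h * mg/L = g/h)
Daily TAN removed = 513.522 * 24 = 12324.528 g/day
Convert to kg/day: 12324.528 / 1000 = 12.324528 kg/day

12.324528 kg/day


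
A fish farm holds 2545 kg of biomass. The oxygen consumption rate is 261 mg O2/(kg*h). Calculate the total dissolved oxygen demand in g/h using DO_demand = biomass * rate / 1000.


Total O2 consumption (mg/h) = 2545 kg * 261 mg/(kg*h) = 664245 mg/h
Convert to g/h: 664245 / 1000 = 664.245 g/h

664.245 g/h


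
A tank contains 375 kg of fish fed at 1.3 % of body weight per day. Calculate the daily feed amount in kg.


Feeding rate fraction = 1.3% / 100 = 0.013
Daily feed = 375 kg * 0.013 = 4.875 kg/day

4.875 kg/day


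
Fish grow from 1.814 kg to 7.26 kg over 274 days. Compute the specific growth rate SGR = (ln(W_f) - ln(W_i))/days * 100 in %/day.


ln(W_f) = ln(7.26) = 1.9823798
ln(W_i) = ln(1.814) = 0.59553435
ln(W_f) - ln(W_i) = 1.9823798 - 0.59553435 = 1.3868455
SGR = 1.3868455 / 274 * 100 = 0.506148 %/day

0.506148 %/day


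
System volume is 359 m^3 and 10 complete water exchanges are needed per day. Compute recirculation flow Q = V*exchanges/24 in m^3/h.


Daily recirculation volume = 359 m^3 * 10 = 3590 m^3/day
Flow rate Q = daily volume / 24 h = 3590 / 24 = 149.583 m^3/h

149.583 m^3/h


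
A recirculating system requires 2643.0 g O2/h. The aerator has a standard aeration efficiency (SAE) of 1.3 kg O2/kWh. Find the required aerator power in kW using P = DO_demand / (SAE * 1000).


SAE in g O2/kWh = 1.3 * 1000 = 1300 g/kWh
P = DO_demand / SAE_g = 2643.0 / 1300 = 2.03308 kW

2.03308 kW


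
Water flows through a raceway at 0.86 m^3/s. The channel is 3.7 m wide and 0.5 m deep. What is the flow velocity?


Cross-sectional area = W * d = 3.7 * 0.5 = 1.85 m^2
Velocity = Q / A = 0.86 / 1.85 = 0.464865 m/s

0.464865 m/s


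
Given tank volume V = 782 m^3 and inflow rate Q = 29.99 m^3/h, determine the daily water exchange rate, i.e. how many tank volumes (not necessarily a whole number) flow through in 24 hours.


Daily flow volume = 29.99 m^3/h * 24 h = 719.76 m^3/day
Exchanges = daily flow / tank volume = 719.76 / 782 = 0.920409 exchanges/day

0.920409 exchanges/day


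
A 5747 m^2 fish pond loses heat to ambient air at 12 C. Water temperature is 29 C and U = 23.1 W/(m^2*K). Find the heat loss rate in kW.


Temperature difference dT = 29 - 12 = 17 K
Heat loss (W) = U * A * dT = 23.1 * 5747 * 17 = 2256846.9 W
Convert to kW: 2256846.9 / 1000 = 2256.8469 kW

2256.8469 kW


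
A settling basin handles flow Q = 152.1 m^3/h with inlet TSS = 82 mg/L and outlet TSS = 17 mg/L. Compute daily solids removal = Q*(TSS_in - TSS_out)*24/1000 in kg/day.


Concentration drop: TSS_in - TSS_out = 82 - 17 = 65 mg/L
Hourly solids removed = Q * dTSS = 152.1 m^3/h * 65 mg/L = 9886.5 g/h  (m^3/h * mg/L = g/h)
Daily solids removed = 9886.5 * 24 = 237276 g/day
Convert g to kg: 237276 / 1000 = 237.276 kg/day

237.276 kg/day


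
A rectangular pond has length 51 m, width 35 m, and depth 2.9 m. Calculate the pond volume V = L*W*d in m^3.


Base area = L * W = 51 * 35 = 1785 m^2
Volume = area * depth = 1785 * 2.9 = 5176.5 m^3

5176.5 m^3


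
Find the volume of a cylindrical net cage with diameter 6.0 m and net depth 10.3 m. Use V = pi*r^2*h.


r = d/2 = 6.0/2 = 3 m
Base area = pi*r^2 = pi*3^2 = 28.274334 m^2
Volume = 28.274334 * 10.3 = 291.226 m^3

291.226 m^3


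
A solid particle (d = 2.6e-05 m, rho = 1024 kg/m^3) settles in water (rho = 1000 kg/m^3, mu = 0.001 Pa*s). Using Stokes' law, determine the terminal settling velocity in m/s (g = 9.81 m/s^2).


Density difference: rho_p - rho_f = 1024 - 1000 = 24 kg/m^3
d^2 = (2.6e-05)^2 = 6.76e-10 m^2
Numerator = (rho_p - rho_f) * g * d^2 = 24 * 9.81 * 6.76e-10 = 1.5915744e-07
Denominator = 18 * mu = 18 * 0.001 = 0.018
v_s = 1.5915744e-07 / 0.018 = 8.84208e-06 m/s
Check: Re = rho_f * v_s * d / mu = 1000 * 8.84208e-06 * 2.6e-05 / 0.001 = 2.3e-04 < 1, so Stokes' law applies.

8.84208e-06 m/s


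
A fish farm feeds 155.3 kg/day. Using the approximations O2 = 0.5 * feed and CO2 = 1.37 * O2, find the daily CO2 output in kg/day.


O2 = 155.3 * 0.5 = 77.65
CO2 = 77.65 * 1.37 = 106.3805

106.3805 kg/day


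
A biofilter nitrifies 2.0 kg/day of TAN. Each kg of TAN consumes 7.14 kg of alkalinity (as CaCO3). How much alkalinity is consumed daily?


Alkalinity factor: 7.14 kg CaCO3 consumed per kg TAN nitrified
alk = 2.0 kg TAN * 7.14 = 14.28 kg CaCO3/day

14.28 kg CaCO3/day


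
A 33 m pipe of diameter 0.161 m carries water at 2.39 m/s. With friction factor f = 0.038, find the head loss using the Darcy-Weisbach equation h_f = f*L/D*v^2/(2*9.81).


v^2 = 2.39^2 = 5.7121 m^2/s^2
L/D = 33/0.161 = 204.96894
h_f = f*(L/D)*v^2/(2g) = 0.038 * 204.96894 * 5.7121 / 19.62 = 2.26761 m

2.26761 m


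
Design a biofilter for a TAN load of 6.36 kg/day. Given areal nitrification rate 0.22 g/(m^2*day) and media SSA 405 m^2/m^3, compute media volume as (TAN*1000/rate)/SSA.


A = 6.36*1000 / 0.22 = 28909.091 m^2
V = 28909.091 / 405 = 71.3805

71.3805 m^3


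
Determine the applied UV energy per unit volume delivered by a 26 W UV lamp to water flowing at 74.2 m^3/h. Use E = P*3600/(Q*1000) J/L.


Energy delivered per hour = 26 W * 3600 s = 93600 J/h
Volume treated per hour = 74.2 m^3/h * 1000 = 74200 L/h
dose = 93600 / 74200 = 1.26146 J/L

1.26146 J/L


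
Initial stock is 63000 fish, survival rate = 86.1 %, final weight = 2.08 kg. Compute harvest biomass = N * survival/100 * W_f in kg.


Survivors = 63000 * 86.1/100 = 54243 fish
Harvest biomass = survivors * W_f = 54243 * 2.08 = 112825.44 kg

112825.44 kg


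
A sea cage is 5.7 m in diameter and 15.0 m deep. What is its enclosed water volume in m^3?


r = d/2 = 5.7/2 = 2.85 m
Base area = pi*r^2 = pi*2.85^2 = 25.517586 m^2
Volume = 25.517586 * 15.0 = 382.764 m^3

382.764 m^3


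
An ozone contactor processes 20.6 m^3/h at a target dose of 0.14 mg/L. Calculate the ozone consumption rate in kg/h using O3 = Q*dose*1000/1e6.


O3 demand (mg/h) = Q * dose * 1000 = 20.6 * 0.14 * 1000 = 2884 mg/h
Convert mg to kg: 2884 / 1e6 = 0.002884 kg/h

0.002884 kg/h


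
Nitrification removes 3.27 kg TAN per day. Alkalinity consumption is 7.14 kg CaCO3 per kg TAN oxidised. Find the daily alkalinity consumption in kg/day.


Alkalinity factor: 7.14 kg CaCO3 consumed per kg TAN nitrified
alk = 3.27 kg TAN * 7.14 = 23.3478 kg CaCO3/day

23.3478 kg CaCO3/day


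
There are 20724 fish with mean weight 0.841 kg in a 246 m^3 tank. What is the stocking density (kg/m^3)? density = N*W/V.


Total biomass = 20724 fish * 0.841 kg = 17428.884 kg
Density = total biomass / volume = 17428.884 / 246 = 70.8491 kg/m^3

70.8491 kg/m^3


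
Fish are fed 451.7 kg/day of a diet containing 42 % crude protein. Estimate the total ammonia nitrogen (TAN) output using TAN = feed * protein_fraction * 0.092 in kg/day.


Protein in feed = 451.7 * 42/100 = 189.714 kg/day
TAN = protein * 0.092 = 189.714 * 0.092 = 17.453688 kg/day

17.453688 kg/day


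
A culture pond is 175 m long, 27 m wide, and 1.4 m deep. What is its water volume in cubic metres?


Base area = L * W = 175 * 27 = 4725 m^2
Volume = area * depth = 4725 * 1.4 = 6615 m^3

6615 m^3


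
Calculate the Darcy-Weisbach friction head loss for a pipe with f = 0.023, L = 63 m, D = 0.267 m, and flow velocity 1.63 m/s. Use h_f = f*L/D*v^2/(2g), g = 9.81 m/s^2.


v^2 = 1.63^2 = 2.6569 m^2/s^2
L/D = 63/0.267 = 235.95506
h_f = f*(L/D)*v^2/(2g) = 0.023 * 235.95506 * 2.6569 / 19.62 = 0.734909 m

0.734909 m


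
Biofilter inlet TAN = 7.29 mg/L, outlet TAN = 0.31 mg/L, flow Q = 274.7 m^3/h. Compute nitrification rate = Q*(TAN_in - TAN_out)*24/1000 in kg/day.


Concentration drop: TAN_in - TAN_out = 7.29 - 0.31 = 6.98 mg/L
Hourly TAN removed = Q * dTAN = 274.7 m^3/h * 6.98 mg/L = 1917.406 g/h  (m^3/h * mg/L = g/h)
Daily TAN removed = 1917.406 * 24 = 46017.744 g/day
Convert to kg/day: 46017.744 / 1000 = 46.017744 kg/day

46.017744 kg/day


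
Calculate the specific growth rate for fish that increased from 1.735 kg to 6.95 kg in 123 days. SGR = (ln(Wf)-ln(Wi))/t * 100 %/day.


ln(W_f) = ln(6.95) = 1.9387417
ln(W_i) = ln(1.735) = 0.55100741
ln(W_f) - ln(W_i) = 1.9387417 - 0.55100741 = 1.3877343
SGR = 1.3877343 / 123 * 100 = 1.12824 %/day

1.12824 %/day


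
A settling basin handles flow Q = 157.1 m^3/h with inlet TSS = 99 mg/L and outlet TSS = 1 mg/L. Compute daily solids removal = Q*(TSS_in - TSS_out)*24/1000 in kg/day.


Concentration drop: TSS_in - TSS_out = 99 - 1 = 98 mg/L
Hourly solids removed = Q * dTSS = 157.1 m^3/h * 98 mg/L = 15395.8 g/h  (m^3/h * mg/L = g/h)
Daily solids removed = 15395.8 * 24 = 369499.2 g/day
Convert g to kg: 369499.2 / 1000 = 369.4992 kg/day

369.4992 kg/day


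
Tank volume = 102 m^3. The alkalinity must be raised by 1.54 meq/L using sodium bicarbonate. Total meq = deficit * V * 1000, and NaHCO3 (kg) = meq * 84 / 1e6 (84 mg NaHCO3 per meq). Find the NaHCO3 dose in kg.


Tank volume in L = 102 m^3 * 1000 = 102000 L
Total meq required = 1.54 meq/L * 102000 L = 157080 meq
NaHCO3 mass = 157080 meq * 84 mg/meq / 1e6 = 13.1947 kg

13.1947 kg


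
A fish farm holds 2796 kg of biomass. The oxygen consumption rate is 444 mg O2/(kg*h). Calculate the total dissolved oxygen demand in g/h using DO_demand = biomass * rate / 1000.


Total O2 consumption (mg/h) = 2796 kg * 444 mg/(kg*h) = 1241424 mg/h
Convert to g/h: 1241424 / 1000 = 1241.424 g/h

1241.424 g/h


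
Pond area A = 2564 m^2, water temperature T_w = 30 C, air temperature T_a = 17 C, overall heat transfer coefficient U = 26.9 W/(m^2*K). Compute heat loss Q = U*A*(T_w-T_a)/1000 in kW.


Temperature difference dT = 30 - 17 = 13 K
Heat loss (W) = U * A * dT = 26.9 * 2564 * 13 = 896630.8 W
Convert to kW: 896630.8 / 1000 = 896.6308 kW

896.6308 kW


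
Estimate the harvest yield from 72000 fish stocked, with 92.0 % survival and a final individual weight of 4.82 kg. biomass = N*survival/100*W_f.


Survivors = 72000 * 92.0/100 = 66240 fish
Harvest biomass = survivors * W_f = 66240 * 4.82 = 319276.8 kg

319276.8 kg


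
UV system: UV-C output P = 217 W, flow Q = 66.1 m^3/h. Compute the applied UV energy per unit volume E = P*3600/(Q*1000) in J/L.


Energy delivered per hour = 217 W * 3600 s = 781200 J/h
Volume treated per hour = 66.1 m^3/h * 1000 = 66100 L/h
dose = 781200 / 66100 = 11.8185 J/L

11.8185 J/L


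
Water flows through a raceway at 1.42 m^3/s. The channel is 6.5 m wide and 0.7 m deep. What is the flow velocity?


Cross-sectional area = W * d = 6.5 * 0.7 = 4.55 m^2
Velocity = Q / A = 1.42 / 4.55 = 0.312088 m/s

0.312088 m/s


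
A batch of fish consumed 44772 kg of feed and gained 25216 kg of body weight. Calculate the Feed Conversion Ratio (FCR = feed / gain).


FCR = feed consumed / weight gained
FCR = 44772 kg / 25216 kg = 1.77554

1.77554


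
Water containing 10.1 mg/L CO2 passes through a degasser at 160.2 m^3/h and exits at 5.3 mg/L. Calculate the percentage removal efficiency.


CO2_out / CO2_in = 5.3 / 10.1 = 0.52475248
Fraction remaining = 0.52475248
efficiency = (1 - 0.52475248) * 100 = 47.5248 %

47.5248 %


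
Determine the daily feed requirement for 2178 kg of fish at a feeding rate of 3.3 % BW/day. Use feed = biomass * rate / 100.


Feeding rate fraction = 3.3% / 100 = 0.033
Daily feed = 2178 kg * 0.033 = 71.874 kg/day

71.874 kg/day


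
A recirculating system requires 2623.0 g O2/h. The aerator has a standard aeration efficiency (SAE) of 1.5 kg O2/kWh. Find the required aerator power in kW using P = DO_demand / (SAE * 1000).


SAE in g O2/kWh = 1.5 * 1000 = 1500 g/kWh
P = DO_demand / SAE_g = 2623.0 / 1500 = 1.74867 kW

1.74867 kW


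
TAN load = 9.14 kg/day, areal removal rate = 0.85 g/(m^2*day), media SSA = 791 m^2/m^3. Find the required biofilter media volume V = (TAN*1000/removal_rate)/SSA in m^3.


A = 9.14*1000 / 0.85 = 10752.941 m^2
V = 10752.941 / 791 = 13.5941

13.5941 m^3


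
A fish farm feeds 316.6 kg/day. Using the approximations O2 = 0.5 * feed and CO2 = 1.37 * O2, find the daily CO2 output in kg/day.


O2 = 316.6 * 0.5 = 158.3
CO2 = 158.3 * 1.37 = 216.871

216.871 kg/day


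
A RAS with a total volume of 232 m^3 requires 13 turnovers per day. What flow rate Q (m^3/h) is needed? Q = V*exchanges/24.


Daily recirculation volume = 232 m^3 * 13 = 3016 m^3/day
Flow rate Q = daily volume / 24 h = 3016 / 24 = 125.667 m^3/h

125.667 m^3/h


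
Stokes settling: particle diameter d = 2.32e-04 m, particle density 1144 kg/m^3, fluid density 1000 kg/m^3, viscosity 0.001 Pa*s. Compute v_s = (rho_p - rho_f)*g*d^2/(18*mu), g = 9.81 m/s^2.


Density difference: rho_p - rho_f = 1144 - 1000 = 144 kg/m^3
d^2 = (2.32e-04)^2 = 5.3824e-08 m^2
Numerator = (rho_p - rho_f) * g * d^2 = 144 * 9.81 * 5.3824e-08 = 7.6033935e-05
Denominator = 18 * mu = 18 * 0.001 = 0.018
v_s = 7.6033935e-05 / 0.018 = 0.00422411 m/s
Check: Re = rho_f * v_s * d / mu = 1000 * 0.00422411 * 2.32e-04 / 0.001 = 0.98 < 1, so Stokes' law applies.

0.00422411 m/s


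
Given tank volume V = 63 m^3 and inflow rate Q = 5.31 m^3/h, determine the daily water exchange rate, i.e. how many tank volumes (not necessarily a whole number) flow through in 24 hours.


Daily flow volume = 5.31 m^3/h * 24 h = 127.44 m^3/day
Exchanges = daily flow / tank volume = 127.44 / 63 = 2.02286 exchanges/day

2.02286 exchanges/day


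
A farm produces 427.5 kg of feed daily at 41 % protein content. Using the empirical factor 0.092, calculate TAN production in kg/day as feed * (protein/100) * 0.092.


Protein in feed = 427.5 * 41/100 = 175.275 kg/day
TAN = protein * 0.092 = 175.275 * 0.092 = 16.1253 kg/day

16.1253 kg/day


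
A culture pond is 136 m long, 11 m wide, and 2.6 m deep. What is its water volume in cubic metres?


Base area = L * W = 136 * 11 = 1496 m^2
Volume = area * depth = 1496 * 2.6 = 3889.6 m^3

3889.6 m^3


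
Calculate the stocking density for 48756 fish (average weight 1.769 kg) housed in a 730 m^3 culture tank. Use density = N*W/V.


Total biomass = 48756 fish * 1.769 kg = 86249.364 kg
Density = total biomass / volume = 86249.364 / 730 = 118.15 kg/m^3

118.15 kg/m^3


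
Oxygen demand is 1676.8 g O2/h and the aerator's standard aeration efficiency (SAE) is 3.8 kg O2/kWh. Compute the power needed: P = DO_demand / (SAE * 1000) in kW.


SAE in g O2/kWh = 3.8 * 1000 = 3800 g/kWh
P = DO_demand / SAE_g = 1676.8 / 3800 = 0.441263 kW

0.441263 kW


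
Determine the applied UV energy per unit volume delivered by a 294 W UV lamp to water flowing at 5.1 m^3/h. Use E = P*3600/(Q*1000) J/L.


Energy delivered per hour = 294 W * 3600 s = 1058400 J/h
Volume treated per hour = 5.1 m^3/h * 1000 = 5100 L/h
dose = 1058400 / 5100 = 207.529 J/L

207.529 J/L


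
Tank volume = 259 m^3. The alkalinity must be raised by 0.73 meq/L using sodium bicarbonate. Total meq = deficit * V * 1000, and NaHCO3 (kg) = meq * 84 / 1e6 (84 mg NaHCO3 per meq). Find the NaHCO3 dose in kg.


Tank volume in L = 259 m^3 * 1000 = 259000 L
Total meq required = 0.73 meq/L * 259000 L = 189070 meq
NaHCO3 mass = 189070 meq * 84 mg/meq / 1e6 = 15.8819 kg

15.8819 kg


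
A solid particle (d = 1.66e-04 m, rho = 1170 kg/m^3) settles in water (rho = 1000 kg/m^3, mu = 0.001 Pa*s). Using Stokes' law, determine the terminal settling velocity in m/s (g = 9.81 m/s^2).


Density difference: rho_p - rho_f = 1170 - 1000 = 170 kg/m^3
d^2 = (1.66e-04)^2 = 2.7556e-08 m^2
Numerator = (rho_p - rho_f) * g * d^2 = 170 * 9.81 * 2.7556e-08 = 4.5955141e-05
Denominator = 18 * mu = 18 * 0.001 = 0.018
v_s = 4.5955141e-05 / 0.018 = 0.00255306 m/s
Check: Re = rho_f * v_s * d / mu = 1000 * 0.00255306 * 1.66e-04 / 0.001 = 0.424 < 1, so Stokes' law applies.

0.00255306 m/s


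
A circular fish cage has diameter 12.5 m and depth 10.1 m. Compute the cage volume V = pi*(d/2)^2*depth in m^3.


r = d/2 = 12.5/2 = 6.25 m
Base area = pi*r^2 = pi*6.25^2 = 122.71846 m^2
Volume = 122.71846 * 10.1 = 1239.46 m^3

1239.46 m^3


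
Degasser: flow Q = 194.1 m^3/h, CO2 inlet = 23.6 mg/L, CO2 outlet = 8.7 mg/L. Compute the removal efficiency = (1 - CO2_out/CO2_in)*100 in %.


CO2_out / CO2_in = 8.7 / 23.6 = 0.36864407
Fraction remaining = 0.36864407
efficiency = (1 - 0.36864407) * 100 = 63.1356 %

63.1356 %


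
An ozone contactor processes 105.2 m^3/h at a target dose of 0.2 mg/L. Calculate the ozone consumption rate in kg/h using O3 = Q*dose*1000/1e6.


O3 demand (mg/h) = Q * dose * 1000 = 105.2 * 0.2 * 1000 = 21040 mg/h
Convert mg to kg: 21040 / 1e6 = 0.02104 kg/h

0.02104 kg/h


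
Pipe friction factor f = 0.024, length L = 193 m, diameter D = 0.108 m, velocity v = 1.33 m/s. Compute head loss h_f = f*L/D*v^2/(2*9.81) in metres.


v^2 = 1.33^2 = 1.7689 m^2/s^2
L/D = 193/0.108 = 1787.037
h_f = f*(L/D)*v^2/(2g) = 0.024 * 1787.037 * 1.7689 / 19.62 = 3.86678 m

3.86678 m


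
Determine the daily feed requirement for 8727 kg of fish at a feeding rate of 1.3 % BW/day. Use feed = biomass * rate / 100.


Feeding rate fraction = 1.3% / 100 = 0.013
Daily feed = 8727 kg * 0.013 = 113.451 kg/day

113.451 kg/day


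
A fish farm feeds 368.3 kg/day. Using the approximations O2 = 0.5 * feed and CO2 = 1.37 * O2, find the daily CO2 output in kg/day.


O2 = 368.3 * 0.5 = 184.15
CO2 = 184.15 * 1.37 = 252.2855

252.2855 kg/day
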